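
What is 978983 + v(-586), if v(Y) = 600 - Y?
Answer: 980169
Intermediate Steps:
978983 + v(-586) = 978983 + (600 - 1*(-586)) = 978983 + (600 + 586) = 978983 + 1186 = 980169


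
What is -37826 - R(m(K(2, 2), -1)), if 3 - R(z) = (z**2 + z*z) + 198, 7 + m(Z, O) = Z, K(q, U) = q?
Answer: -37581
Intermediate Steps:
m(Z, O) = -7 + Z
R(z) = -195 - 2*z**2 (R(z) = 3 - ((z**2 + z*z) + 198) = 3 - ((z**2 + z**2) + 198) = 3 - (2*z**2 + 198) = 3 - (198 + 2*z**2) = 3 + (-198 - 2*z**2) = -195 - 2*z**2)
-37826 - R(m(K(2, 2), -1)) = -37826 - (-195 - 2*(-7 + 2)**2) = -37826 - (-195 - 2*(-5)**2) = -37826 - (-195 - 2*25) = -37826 - (-195 - 50) = -37826 - 1*(-245) = -37826 + 245 = -37581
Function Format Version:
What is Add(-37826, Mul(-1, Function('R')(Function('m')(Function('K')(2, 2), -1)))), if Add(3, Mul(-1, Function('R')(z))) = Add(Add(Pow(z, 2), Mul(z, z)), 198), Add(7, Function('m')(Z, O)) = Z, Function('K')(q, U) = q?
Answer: -37581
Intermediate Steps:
Function('m')(Z, O) = Add(-7, Z)
Function('R')(z) = Add(-195, Mul(-2, Pow(z, 2))) (Function('R')(z) = Add(3, Mul(-1, Add(Add(Pow(z, 2), Mul(z, z)), 198))) = Add(3, Mul(-1, Add(Add(Pow(z, 2), Pow(z, 2)), 198))) = Add(3, Mul(-1, Add(Mul(2, Pow(z, 2)), 198))) = Add(3, Mul(-1, Add(198, Mul(2, Pow(z, 2))))) = Add(3, Add(-198, Mul(-2, Pow(z, 2)))) = Add(-195, Mul(-2, Pow(z, 2))))
Add(-37826, Mul(-1, Function('R')(Function('m')(Function('K')(2, 2), -1)))) = Add(-37826, Mul(-1, Add(-195, Mul(-2, Pow(Add(-7, 2), 2))))) = Add(-37826, Mul(-1, Add(-195, Mul(-2, Pow(-5, 2))))) = Add(-37826, Mul(-1, Add(-195, Mul(-2, 25)))) = Add(-37826, Mul(-1, Add(-195, -50))) = Add(-37826, Mul(-1, -245)) = Add(-37826, 245) = -37581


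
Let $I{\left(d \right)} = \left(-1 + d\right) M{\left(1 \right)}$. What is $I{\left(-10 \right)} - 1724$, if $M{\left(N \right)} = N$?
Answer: $-1735$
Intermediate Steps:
$I{\left(d \right)} = -1 + d$ ($I{\left(d \right)} = \left(-1 + d\right) 1 = -1 + d$)
$I{\left(-10 \right)} - 1724 = \left(-1 - 10\right) - 1724 = -11 - 1724 = -1735$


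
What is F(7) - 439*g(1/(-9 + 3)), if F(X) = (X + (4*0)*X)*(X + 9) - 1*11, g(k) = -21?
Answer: 9320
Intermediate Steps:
F(X) = -11 + X*(9 + X) (F(X) = (X + 0*X)*(9 + X) - 11 = (X + 0)*(9 + X) - 11 = X*(9 + X) - 11 = -11 + X*(9 + X))
F(7) - 439*g(1/(-9 + 3)) = (-11 + 7² + 9*7) - 439*(-21) = (-11 + 49 + 63) + 9219 = 101 + 9219 = 9320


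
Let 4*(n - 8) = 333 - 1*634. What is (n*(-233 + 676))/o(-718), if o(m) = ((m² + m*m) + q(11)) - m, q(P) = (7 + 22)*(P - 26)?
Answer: -119167/4125324 ≈ -0.028887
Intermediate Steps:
n = -269/4 (n = 8 + (333 - 1*634)/4 = 8 + (333 - 634)/4 = 8 + (¼)*(-301) = 8 - 301/4 = -269/4 ≈ -67.250)
q(P) = -754 + 29*P (q(P) = 29*(-26 + P) = -754 + 29*P)
o(m) = -435 - m + 2*m² (o(m) = ((m² + m*m) + (-754 + 29*11)) - m = ((m² + m²) + (-754 + 319)) - m = (2*m² - 435) - m = (-435 + 2*m²) - m = -435 - m + 2*m²)
(n*(-233 + 676))/o(-718) = (-269*(-233 + 676)/4)/(-435 - 1*(-718) + 2*(-718)²) = (-269/4*443)/(-435 + 718 + 2*515524) = -119167/(4*(-435 + 718 + 1031048)) = -119167/4/1031331 = -119167/4*1/1031331 = -119167/4125324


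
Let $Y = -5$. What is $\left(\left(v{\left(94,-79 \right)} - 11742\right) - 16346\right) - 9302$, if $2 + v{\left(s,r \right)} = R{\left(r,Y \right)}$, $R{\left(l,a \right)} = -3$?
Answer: $-37395$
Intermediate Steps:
$v{\left(s,r \right)} = -5$ ($v{\left(s,r \right)} = -2 - 3 = -5$)
$\left(\left(v{\left(94,-79 \right)} - 11742\right) - 16346\right) - 9302 = \left(\left(-5 - 11742\right) - 16346\right) - 9302 = \left(-11747 - 16346\right) - 9302 = -28093 - 9302 = -37395$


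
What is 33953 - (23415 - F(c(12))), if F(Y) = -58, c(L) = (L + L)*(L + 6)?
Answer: 10480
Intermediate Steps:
c(L) = 2*L*(6 + L) (c(L) = (2*L)*(6 + L) = 2*L*(6 + L))
33953 - (23415 - F(c(12))) = 33953 - (23415 - 1*(-58)) = 33953 - (23415 + 58) = 33953 - 1*23473 = 33953 - 23473 = 10480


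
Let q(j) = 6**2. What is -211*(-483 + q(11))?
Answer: 94317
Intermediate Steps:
q(j) = 36
-211*(-483 + q(11)) = -211*(-483 + 36) = -211*(-447) = 94317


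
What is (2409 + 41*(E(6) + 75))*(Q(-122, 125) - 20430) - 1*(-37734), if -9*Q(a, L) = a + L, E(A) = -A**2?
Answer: -81847042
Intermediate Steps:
Q(a, L) = -L/9 - a/9 (Q(a, L) = -(a + L)/9 = -(L + a)/9 = -L/9 - a/9)
(2409 + 41*(E(6) + 75))*(Q(-122, 125) - 20430) - 1*(-37734) = (2409 + 41*(-1*6**2 + 75))*((-1/9*125 - 1/9*(-122)) - 20430) - 1*(-37734) = (2409 + 41*(-1*36 + 75))*((-125/9 + 122/9) - 20430) + 37734 = (2409 + 41*(-36 + 75))*(-1/3 - 20430) + 37734 = (2409 + 41*39)*(-61291/3) + 37734 = (2409 + 1599)*(-61291/3) + 37734 = 4008*(-61291/3) + 37734 = -81884776 + 37734 = -81847042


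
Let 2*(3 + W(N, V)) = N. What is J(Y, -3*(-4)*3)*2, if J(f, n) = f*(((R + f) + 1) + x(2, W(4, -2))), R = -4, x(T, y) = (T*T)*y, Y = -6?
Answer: 156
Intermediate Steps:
W(N, V) = -3 + N/2
x(T, y) = y*T² (x(T, y) = T²*y = y*T²)
J(f, n) = f*(-7 + f) (J(f, n) = f*(((-4 + f) + 1) + (-3 + (½)*4)*2²) = f*((-3 + f) + (-3 + 2)*4) = f*((-3 + f) - 1*4) = f*((-3 + f) - 4) = f*(-7 + f))
J(Y, -3*(-4)*3)*2 = -6*(-7 - 6)*2 = -6*(-13)*2 = 78*2 = 156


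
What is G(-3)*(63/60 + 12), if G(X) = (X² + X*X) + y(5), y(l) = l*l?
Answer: 11223/20 ≈ 561.15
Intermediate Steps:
y(l) = l²
G(X) = 25 + 2*X² (G(X) = (X² + X*X) + 5² = (X² + X²) + 25 = 2*X² + 25 = 25 + 2*X²)
G(-3)*(63/60 + 12) = (25 + 2*(-3)²)*(63/60 + 12) = (25 + 2*9)*(63*(1/60) + 12) = (25 + 18)*(21/20 + 12) = 43*(261/20) = 11223/20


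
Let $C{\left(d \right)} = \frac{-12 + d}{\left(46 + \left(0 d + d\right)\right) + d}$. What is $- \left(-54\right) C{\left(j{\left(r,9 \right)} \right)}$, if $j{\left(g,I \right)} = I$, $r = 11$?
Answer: $- \frac{81}{32} \approx -2.5313$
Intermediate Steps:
$C{\left(d \right)} = \frac{-12 + d}{46 + 2 d}$ ($C{\left(d \right)} = \frac{-12 + d}{\left(46 + \left(0 + d\right)\right) + d} = \frac{-12 + d}{\left(46 + d\right) + d} = \frac{-12 + d}{46 + 2 d}$)
$- \left(-54\right) C{\left(j{\left(r,9 \right)} \right)} = - \left(-54\right) \frac{-12 + 9}{2 \left(23 + 9\right)} = - \left(-54\right) \frac{1}{2} \cdot \frac{1}{32} \left(-3\right) = - \frac{\left(-54\right) \left(-3\right)}{64} = \left(-1\right) \frac{81}{32} = - \frac{81}{32}$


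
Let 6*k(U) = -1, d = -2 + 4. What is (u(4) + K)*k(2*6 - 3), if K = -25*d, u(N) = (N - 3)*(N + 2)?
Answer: 22/3 ≈ 7.3333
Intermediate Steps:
d = 2
k(U) = -⅙ (k(U) = (⅙)*(-1) = -⅙)
u(N) = (-3 + N)*(2 + N)
K = -50 (K = -25*2 = -50)
(u(4) + K)*k(2*6 - 3) = ((-6 + 4² - 1*4) - 50)*(-⅙) = ((-6 + 16 - 4) - 50)*(-⅙) = (6 - 50)*(-⅙) = -44*(-⅙) = 22/3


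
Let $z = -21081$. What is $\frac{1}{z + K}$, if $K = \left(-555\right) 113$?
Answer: $- \frac{1}{83796} \approx -1.1934 \cdot 10^{-5}$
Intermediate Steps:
$K = -62715$
$\frac{1}{z + K} = \frac{1}{-21081 - 62715} = \frac{1}{-83796} = - \frac{1}{83796}$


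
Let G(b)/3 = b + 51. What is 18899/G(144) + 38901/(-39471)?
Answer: 241068448/7696845 ≈ 31.320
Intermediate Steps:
G(b) = 153 + 3*b (G(b) = 3*(b + 51) = 3*(51 + b) = 153 + 3*b)
18899/G(144) + 38901/(-39471) = 18899/(153 + 3*144) + 38901/(-39471) = 18899/(153 + 432) + 38901*(-1/39471) = 18899/585 - 12967/13157 = 241068448/7696845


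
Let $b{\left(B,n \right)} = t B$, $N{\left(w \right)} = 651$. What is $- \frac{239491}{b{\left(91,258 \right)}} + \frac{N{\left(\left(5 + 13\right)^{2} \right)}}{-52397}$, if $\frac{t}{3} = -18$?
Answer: $\frac{1792201559}{36782694} \approx 48.724$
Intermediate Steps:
$t = -54$ ($t = 3 \left(-18\right) = -54$)
$b{\left(B,n \right)} = - 54 B$
$- \frac{239491}{b{\left(91,258 \right)}} + \frac{N{\left(\left(5 + 13\right)^{2} \right)}}{-52397} = - \frac{239491}{\left(-54\right) 91} + \frac{651}{-52397} = - \frac{239491}{-4914} + 651 \left(- \frac{1}{52397}\right) = \left(-239491\right) \left(- \frac{1}{4914}\right) - \frac{651}{52397} = \frac{34213}{702} - \frac{651}{52397} = \frac{1792201559}{36782694}$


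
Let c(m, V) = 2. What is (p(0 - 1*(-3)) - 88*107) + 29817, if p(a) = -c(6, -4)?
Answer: 20399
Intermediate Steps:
p(a) = -2 (p(a) = -1*2 = -2)
(p(0 - 1*(-3)) - 88*107) + 29817 = (-2 - 88*107) + 29817 = (-2 - 9416) + 29817 = -9418 + 29817 = 20399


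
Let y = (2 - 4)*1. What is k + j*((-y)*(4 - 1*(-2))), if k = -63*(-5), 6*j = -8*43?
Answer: -373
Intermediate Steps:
y = -2 (y = -2*1 = -2)
j = -172/3 (j = (-8*43)/6 = (1/6)*(-344) = -172/3 ≈ -57.333)
k = 315
k + j*((-y)*(4 - 1*(-2))) = 315 - 172*(-1*(-2))*(4 - 1*(-2))/3 = 315 - 344*(4 + 2)/3 = 315 - 344*6/3 = 315 - 172/3*12 = 315 - 688 = -373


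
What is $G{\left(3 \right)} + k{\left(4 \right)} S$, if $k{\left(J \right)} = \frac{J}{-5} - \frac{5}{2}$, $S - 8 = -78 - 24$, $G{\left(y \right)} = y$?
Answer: $\frac{1566}{5} \approx 313.2$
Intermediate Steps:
$S = -94$ ($S = 8 - 102 = -94$)
$k{\left(J \right)} = - \frac{5}{2} - \frac{J}{5}$ ($k{\left(J \right)} = J \left(- \frac{1}{5}\right) - \frac{5}{2} = - \frac{J}{5} - \frac{5}{2} = - \frac{5}{2} - \frac{J}{5}$)
$G{\left(3 \right)} + k{\left(4 \right)} S = 3 + \left(- \frac{5}{2} - \frac{4}{5}\right) \left(-94\right) = 3 - - \frac{1551}{5} = 3 + \frac{1551}{5} = \frac{1566}{5}$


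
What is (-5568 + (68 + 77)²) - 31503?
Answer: -16046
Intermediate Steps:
(-5568 + (68 + 77)²) - 31503 = (-5568 + 145²) - 31503 = (-5568 + 21025) - 31503 = 15457 - 31503 = -16046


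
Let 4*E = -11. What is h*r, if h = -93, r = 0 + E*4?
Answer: 1023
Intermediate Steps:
E = -11/4 (E = (1/4)*(-11) = -11/4 ≈ -2.7500)
r = -11 (r = 0 - 11/4*4 = 0 - 11 = -11)
h*r = -93*(-11) = 1023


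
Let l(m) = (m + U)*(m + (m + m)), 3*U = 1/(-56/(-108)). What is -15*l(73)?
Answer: -3386835/14 ≈ -2.4192e+5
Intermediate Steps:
U = 9/14 (U = 1/(3*((-56/(-108)))) = 1/(3*((-56*(-1/108)))) = 1/(3*(14/27)) = (1/3)*(27/14) = 9/14 ≈ 0.64286)
l(m) = 3*m*(9/14 + m) (l(m) = (m + 9/14)*(m + (m + m)) = (9/14 + m)*(m + 2*m) = (9/14 + m)*(3*m) = 3*m*(9/14 + m))
-15*l(73) = -45*73*(9 + 14*73)/14 = -45*73*(9 + 1022)/14 = -45*73*1031/14 = -15*225789/14 = -3386835/14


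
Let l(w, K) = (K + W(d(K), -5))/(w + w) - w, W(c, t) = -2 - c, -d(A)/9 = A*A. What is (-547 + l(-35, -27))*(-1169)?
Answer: 3538062/5 ≈ 7.0761e+5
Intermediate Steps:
d(A) = -9*A**2 (d(A) = -9*A*A = -9*A**2)
l(w, K) = -w + (-2 + K + 9*K**2)/(2*w) (l(w, K) = (K + (-2 - (-9)*K**2))/(w + w) - w = (K + (-2 + 9*K**2))/((2*w)) - w = (-2 + K + 9*K**2)*(1/(2*w)) - w = (-2 + K + 9*K**2)/(2*w) - w = -w + (-2 + K + 9*K**2)/(2*w))
(-547 + l(-35, -27))*(-1169) = (-547 + (1/2)*(-2 - 27 - 2*(-35)**2 + 9*(-27)**2)/(-35))*(-1169) = (-547 + (1/2)*(-1/35)*(-2 - 27 - 2*1225 + 9*729))*(-1169) = (-547 + (1/2)*(-1/35)*(-2 - 27 - 2450 + 6561))*(-1169) = (-547 + (1/2)*(-1/35)*4082)*(-1169) = (-547 - 2041/35)*(-1169) = -21186/35*(-1169) = 3538062/5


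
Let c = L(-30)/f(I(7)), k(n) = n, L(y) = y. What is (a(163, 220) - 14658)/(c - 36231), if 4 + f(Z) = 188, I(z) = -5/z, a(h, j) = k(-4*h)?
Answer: 1408520/3333267 ≈ 0.42256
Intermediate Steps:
a(h, j) = -4*h
f(Z) = 184 (f(Z) = -4 + 188 = 184)
c = -15/92 (c = -30/184 = -30*1/184 = -15/92 ≈ -0.16304)
(a(163, 220) - 14658)/(c - 36231) = (-4*163 - 14658)/(-15/92 - 36231) = (-652 - 14658)/(-3333267/92) = -15310*(-92/3333267) = 1408520/3333267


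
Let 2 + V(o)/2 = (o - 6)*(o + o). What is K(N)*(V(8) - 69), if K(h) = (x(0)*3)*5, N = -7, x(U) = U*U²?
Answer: 0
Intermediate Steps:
V(o) = -4 + 4*o*(-6 + o) (V(o) = -4 + 2*((o - 6)*(o + o)) = -4 + 2*((-6 + o)*(2*o)) = -4 + 2*(2*o*(-6 + o)) = -4 + 4*o*(-6 + o))
x(U) = U³
K(h) = 0 (K(h) = (0³*3)*5 = (0*3)*5 = 0*5 = 0)
K(N)*(V(8) - 69) = 0*((-4 - 24*8 + 4*8²) - 69) = 0*((-4 - 192 + 4*64) - 69) = 0*((-4 - 192 + 256) - 69) = 0*(60 - 69) = 0*(-9) = 0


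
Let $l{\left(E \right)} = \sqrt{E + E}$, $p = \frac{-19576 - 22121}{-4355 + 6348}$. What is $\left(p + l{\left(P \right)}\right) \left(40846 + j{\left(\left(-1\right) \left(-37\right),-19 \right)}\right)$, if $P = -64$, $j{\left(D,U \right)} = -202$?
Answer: $- \frac{1694732868}{1993} + 325152 i \sqrt{2} \approx -8.5034 \cdot 10^{5} + 4.5983 \cdot 10^{5} i$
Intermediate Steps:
$p = - \frac{41697}{1993} \approx -20.922$
$l{\left(E \right)} = \sqrt{2} \sqrt{E}$ ($l{\left(E \right)} = \sqrt{2 E} = \sqrt{2} \sqrt{E}$)
$\left(p + l{\left(P \right)}\right) \left(40846 + j{\left(\left(-1\right) \left(-37\right),-19 \right)}\right) = \left(- \frac{41697}{1993} + \sqrt{2} \sqrt{-64}\right) \left(40846 - 202\right) = \left(- \frac{41697}{1993} + \sqrt{2} \cdot 8 i\right) 40644 = \left(- \frac{41697}{1993} + 8 i \sqrt{2}\right) 40644 = - \frac{1694732868}{1993} + 325152 i \sqrt{2}$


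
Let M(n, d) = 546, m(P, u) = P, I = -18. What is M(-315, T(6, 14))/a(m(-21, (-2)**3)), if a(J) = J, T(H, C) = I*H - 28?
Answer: -26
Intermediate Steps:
T(H, C) = -28 - 18*H (T(H, C) = -18*H - 28 = -28 - 18*H)
M(-315, T(6, 14))/a(m(-21, (-2)**3)) = 546/(-21) = 546*(-1/21) = -26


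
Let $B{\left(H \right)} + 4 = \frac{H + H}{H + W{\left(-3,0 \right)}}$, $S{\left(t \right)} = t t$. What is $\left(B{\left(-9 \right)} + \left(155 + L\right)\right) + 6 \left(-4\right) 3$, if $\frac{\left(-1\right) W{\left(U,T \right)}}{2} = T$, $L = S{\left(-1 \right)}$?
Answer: $82$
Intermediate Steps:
$S{\left(t \right)} = t^{2}$
$L = 1$ ($L = \left(-1\right)^{2} = 1$)
$W{\left(U,T \right)} = - 2 T$
$B{\left(H \right)} = -2$ ($B{\left(H \right)} = -4 + \frac{H + H}{H - 0} = -4 + \frac{2 H}{H + 0} = -4 + \frac{2 H}{H} = -4 + 2 = -2$)
$\left(B{\left(-9 \right)} + \left(155 + L\right)\right) + 6 \left(-4\right) 3 = \left(-2 + \left(155 + 1\right)\right) + 6 \left(-4\right) 3 = \left(-2 + 156\right) - 72 = 154 - 72 = 82$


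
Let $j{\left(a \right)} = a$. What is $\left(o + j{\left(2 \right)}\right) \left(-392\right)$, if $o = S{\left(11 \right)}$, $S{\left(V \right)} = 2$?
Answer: $-1568$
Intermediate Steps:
$o = 2$
$\left(o + j{\left(2 \right)}\right) \left(-392\right) = \left(2 + 2\right) \left(-392\right) = 4 \left(-392\right) = -1568$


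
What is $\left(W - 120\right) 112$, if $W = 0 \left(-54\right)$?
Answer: $-13440$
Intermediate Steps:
$W = 0$
$\left(W - 120\right) 112 = \left(0 - 120\right) 112 = \left(-120\right) 112 = -13440$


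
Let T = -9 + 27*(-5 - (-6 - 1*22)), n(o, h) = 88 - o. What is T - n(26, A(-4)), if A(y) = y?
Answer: 550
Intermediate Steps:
T = 612 (T = -9 + 27*(-5 - (-6 - 22)) = -9 + 27*(-5 - 1*(-28)) = -9 + 27*(-5 + 28) = -9 + 27*23 = -9 + 621 = 612)
T - n(26, A(-4)) = 612 - (88 - 1*26) = 612 - (88 - 26) = 612 - 1*62 = 612 - 62 = 550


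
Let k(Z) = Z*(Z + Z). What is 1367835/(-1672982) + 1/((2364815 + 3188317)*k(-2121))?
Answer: -34170634742356933529/41793678954361590984 ≈ -0.81760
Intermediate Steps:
k(Z) = 2*Z² (k(Z) = Z*(2*Z) = 2*Z²)
1367835/(-1672982) + 1/((2364815 + 3188317)*k(-2121)) = 1367835/(-1672982) + 1/((2364815 + 3188317)*((2*(-2121)²))) = 1367835*(-1/1672982) + 1/(5553132*((2*4498641))) = -1367835/1672982 + (1/5553132)/8997282 = -1367835/1672982 + (1/5553132)*(1/8997282) = -1367835/1672982 + 1/49963094587224 = -34170634742356933529/41793678954361590984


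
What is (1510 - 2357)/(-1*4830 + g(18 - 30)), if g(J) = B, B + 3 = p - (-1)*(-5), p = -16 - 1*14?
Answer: 847/4868 ≈ 0.17399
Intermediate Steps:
p = -30 (p = -16 - 14 = -30)
B = -38 (B = -3 + (-30 - (-1)*(-5)) = -3 + (-30 - 1*5) = -3 + (-30 - 5) = -3 - 35 = -38)
g(J) = -38
(1510 - 2357)/(-1*4830 + g(18 - 30)) = (1510 - 2357)/(-1*4830 - 38) = -847/(-4830 - 38) = -847/(-4868) = -847*(-1/4868) = 847/4868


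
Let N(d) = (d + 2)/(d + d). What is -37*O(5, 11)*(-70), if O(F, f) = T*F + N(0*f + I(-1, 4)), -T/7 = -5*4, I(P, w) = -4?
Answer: 3627295/2 ≈ 1.8136e+6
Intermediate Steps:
N(d) = (2 + d)/(2*d) (N(d) = (2 + d)/((2*d)) = (2 + d)*(1/(2*d)) = (2 + d)/(2*d))
T = 140 (T = -(-35)*4 = -7*(-20) = 140)
O(F, f) = ¼ + 140*F (O(F, f) = 140*F + (2 + (0*f - 4))/(2*(0*f - 4)) = 140*F + (2 + (0 - 4))/(2*(0 - 4)) = 140*F + (½)*(2 - 4)/(-4) = 140*F + (½)*(-¼)*(-2) = 140*F + ¼ = ¼ + 140*F)
-37*O(5, 11)*(-70) = -37*(¼ + 140*5)*(-70) = -37*(¼ + 700)*(-70) = -37*2801/4*(-70) = -103637/4*(-70) = 3627295/2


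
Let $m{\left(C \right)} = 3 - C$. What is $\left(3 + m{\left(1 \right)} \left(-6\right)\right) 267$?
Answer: $-2403$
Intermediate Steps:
$\left(3 + m{\left(1 \right)} \left(-6\right)\right) 267 = \left(3 + \left(3 - 1\right) \left(-6\right)\right) 267 = \left(3 + 2 \left(-6\right)\right) 267 = \left(3 - 12\right) 267 = \left(-9\right) 267 = -2403$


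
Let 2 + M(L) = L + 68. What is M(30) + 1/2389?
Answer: 229345/2389 ≈ 96.000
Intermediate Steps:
M(L) = 66 + L (M(L) = -2 + (L + 68) = -2 + (68 + L) = 66 + L)
M(30) + 1/2389 = (66 + 30) + 1/2389 = 96 + 1/2389 = 229345/2389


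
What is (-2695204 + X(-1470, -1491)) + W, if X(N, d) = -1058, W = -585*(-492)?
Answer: -2408442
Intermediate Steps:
W = 287820
(-2695204 + X(-1470, -1491)) + W = (-2695204 - 1058) + 287820 = -2696262 + 287820 = -2408442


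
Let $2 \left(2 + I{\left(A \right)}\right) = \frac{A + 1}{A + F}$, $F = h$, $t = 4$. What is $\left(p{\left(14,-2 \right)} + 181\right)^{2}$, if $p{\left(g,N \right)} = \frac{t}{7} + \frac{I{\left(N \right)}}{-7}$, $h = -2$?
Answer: $\frac{103693489}{3136} \approx 33066.0$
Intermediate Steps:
$F = -2$
$I{\left(A \right)} = -2 + \frac{1 + A}{2 \left(-2 + A\right)}$ ($I{\left(A \right)} = -2 + \frac{\left(A + 1\right) \frac{1}{A - 2}}{2} = -2 + \frac{\left(1 + A\right) \frac{1}{-2 + A}}{2} = -2 + \frac{\frac{1}{-2 + A} \left(1 + A\right)}{2} = -2 + \frac{1 + A}{2 \left(-2 + A\right)}$)
$p{\left(g,N \right)} = \frac{4}{7} - \frac{3 \left(3 - N\right)}{14 \left(-2 + N\right)}$ ($p{\left(g,N \right)} = \frac{4}{7} + \frac{\frac{3}{2} \frac{1}{-2 + N} \left(3 - N\right)}{-7} = 4 \cdot \frac{1}{7} + \frac{3 \left(3 - N\right)}{2 \left(-2 + N\right)} \left(- \frac{1}{7}\right) = \frac{4}{7} - \frac{3 \left(3 - N\right)}{14 \left(-2 + N\right)}$)
$\left(p{\left(14,-2 \right)} + 181\right)^{2} = \left(\frac{-25 + 11 \left(-2\right)}{14 \left(-2 - 2\right)} + 181\right)^{2} = \left(\frac{-25 - 22}{14 \left(-4\right)} + 181\right)^{2} = \left(\frac{1}{14} \left(- \frac{1}{4}\right) \left(-47\right) + 181\right)^{2} = \left(\frac{47}{56} + 181\right)^{2} = \left(\frac{10183}{56}\right)^{2} = \frac{103693489}{3136}$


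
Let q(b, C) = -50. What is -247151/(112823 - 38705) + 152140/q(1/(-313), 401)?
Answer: -1128867007/370590 ≈ -3046.1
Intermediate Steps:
-247151/(112823 - 38705) + 152140/q(1/(-313), 401) = -247151/(112823 - 38705) + 152140/(-50) = -247151/74118 + 152140*(-1/50) = -247151*1/74118 - 15214/5 = -247151/74118 - 15214/5 = -1128867007/370590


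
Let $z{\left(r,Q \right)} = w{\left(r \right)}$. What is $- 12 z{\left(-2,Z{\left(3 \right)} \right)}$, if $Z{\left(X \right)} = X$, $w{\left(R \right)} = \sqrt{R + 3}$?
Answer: $-12$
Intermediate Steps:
$w{\left(R \right)} = \sqrt{3 + R}$
$z{\left(r,Q \right)} = \sqrt{3 + r}$
$- 12 z{\left(-2,Z{\left(3 \right)} \right)} = - 12 \sqrt{3 - 2} = - 12 \sqrt{1} = \left(-12\right) 1 = -12$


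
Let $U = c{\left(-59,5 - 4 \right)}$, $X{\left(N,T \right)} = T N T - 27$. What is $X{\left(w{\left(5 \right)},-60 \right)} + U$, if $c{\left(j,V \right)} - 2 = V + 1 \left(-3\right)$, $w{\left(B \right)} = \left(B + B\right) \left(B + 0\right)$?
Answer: $179973$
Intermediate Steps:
$w{\left(B \right)} = 2 B^{2}$ ($w{\left(B \right)} = 2 B B = 2 B^{2}$)
$X{\left(N,T \right)} = -27 + N T^{2}$ ($X{\left(N,T \right)} = N T T - 27 = N T^{2} - 27 = -27 + N T^{2}$)
$c{\left(j,V \right)} = -1 + V$ ($c{\left(j,V \right)} = 2 + \left(V + 1 \left(-3\right)\right) = 2 + \left(V - 3\right) = 2 + \left(-3 + V\right) = -1 + V$)
$U = 0$ ($U = -1 + \left(5 - 4\right) = -1 + 1 = 0$)
$X{\left(w{\left(5 \right)},-60 \right)} + U = \left(-27 + 2 \cdot 5^{2} \left(-60\right)^{2}\right) + 0 = \left(-27 + 2 \cdot 25 \cdot 3600\right) + 0 = \left(-27 + 50 \cdot 3600\right) + 0 = \left(-27 + 180000\right) + 0 = 179973 + 0 = 179973$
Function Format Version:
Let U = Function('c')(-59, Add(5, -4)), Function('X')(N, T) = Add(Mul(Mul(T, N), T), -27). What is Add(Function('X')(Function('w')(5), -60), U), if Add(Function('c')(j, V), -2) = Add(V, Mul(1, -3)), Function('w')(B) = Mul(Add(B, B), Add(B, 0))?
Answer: 179973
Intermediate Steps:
Function('w')(B) = Mul(2, Pow(B, 2)) (Function('w')(B) = Mul(Mul(2, B), B) = Mul(2, Pow(B, 2)))
Function('X')(N, T) = Add(-27, Mul(N, Pow(T, 2))) (Function('X')(N, T) = Add(Mul(Mul(N, T), T), -27) = Add(Mul(N, Pow(T, 2)), -27) = Add(-27, Mul(N, Pow(T, 2))))
Function('c')(j, V) = Add(-1, V) (Function('c')(j, V) = Add(2, Add(V, Mul(1, -3))) = Add(2, Add(V, -3)) = Add(2, Add(-3, V)) = Add(-1, V))
U = 0 (U = Add(-1, Add(5, -4)) = Add(-1, 1) = 0)
Add(Function('X')(Function('w')(5), -60), U) = Add(Add(-27, Mul(Mul(2, Pow(5, 2)), Pow(-60, 2))), 0) = Add(Add(-27, Mul(Mul(2, 25), 3600)), 0) = Add(Add(-27, Mul(50, 3600)), 0) = Add(Add(-27, 180000), 0) = Add(179973, 0) = 179973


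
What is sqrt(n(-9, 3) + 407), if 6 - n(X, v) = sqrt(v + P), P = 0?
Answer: sqrt(413 - sqrt(3)) ≈ 20.280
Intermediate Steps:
n(X, v) = 6 - sqrt(v) (n(X, v) = 6 - sqrt(v + 0) = 6 - sqrt(v))
sqrt(n(-9, 3) + 407) = sqrt((6 - sqrt(3)) + 407) = sqrt(413 - sqrt(3))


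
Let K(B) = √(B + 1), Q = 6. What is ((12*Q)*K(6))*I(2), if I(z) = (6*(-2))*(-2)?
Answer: 1728*√7 ≈ 4571.9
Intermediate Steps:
I(z) = 24 (I(z) = -12*(-2) = 24)
K(B) = √(1 + B)
((12*Q)*K(6))*I(2) = ((12*6)*√(1 + 6))*24 = (72*√7)*24 = 1728*√7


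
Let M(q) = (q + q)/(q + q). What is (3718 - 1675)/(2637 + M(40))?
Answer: 2043/2638 ≈ 0.77445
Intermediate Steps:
M(q) = 1 (M(q) = (2*q)/((2*q)) = (2*q)*(1/(2*q)) = 1)
(3718 - 1675)/(2637 + M(40)) = (3718 - 1675)/(2637 + 1) = 2043/2638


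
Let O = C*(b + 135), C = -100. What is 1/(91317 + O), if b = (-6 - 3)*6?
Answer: 1/83217 ≈ 1.2017e-5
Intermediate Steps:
b = -54 (b = -9*6 = -54)
O = -8100 (O = -100*(-54 + 135) = -100*81 = -8100)
1/(91317 + O) = 1/(91317 - 8100) = 1/83217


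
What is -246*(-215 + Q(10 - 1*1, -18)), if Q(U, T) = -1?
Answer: 53136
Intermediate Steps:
-246*(-215 + Q(10 - 1*1, -18)) = -246*(-215 - 1) = -246*(-216) = 53136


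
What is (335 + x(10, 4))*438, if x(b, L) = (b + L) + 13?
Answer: 158556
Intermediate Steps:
x(b, L) = 13 + L + b (x(b, L) = (L + b) + 13 = 13 + L + b)
(335 + x(10, 4))*438 = (335 + (13 + 4 + 10))*438 = (335 + 27)*438 = 362*438 = 158556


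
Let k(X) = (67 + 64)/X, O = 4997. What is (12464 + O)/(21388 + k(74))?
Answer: 1292114/1582843 ≈ 0.81633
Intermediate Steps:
k(X) = 131/X
(12464 + O)/(21388 + k(74)) = (12464 + 4997)/(21388 + 131/74) = 17461/(21388 + 131*(1/74)) = 17461/(21388 + 131/74) = 17461/(1582843/74) = 17461*(74/1582843) = 1292114/1582843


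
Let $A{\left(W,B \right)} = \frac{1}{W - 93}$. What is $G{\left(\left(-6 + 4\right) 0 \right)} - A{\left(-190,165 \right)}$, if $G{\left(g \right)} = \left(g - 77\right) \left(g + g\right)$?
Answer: $\frac{1}{283} \approx 0.0035336$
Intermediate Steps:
$A{\left(W,B \right)} = \frac{1}{-93 + W}$
$G{\left(g \right)} = 2 g \left(-77 + g\right)$ ($G{\left(g \right)} = \left(-77 + g\right) 2 g = 2 g \left(-77 + g\right)$)
$G{\left(\left(-6 + 4\right) 0 \right)} - A{\left(-190,165 \right)} = 2 \left(-6 + 4\right) 0 \left(-77 + \left(-6 + 4\right) 0\right) - \frac{1}{-93 - 190} = 2 \left(\left(-2\right) 0\right) \left(-77 - 0\right) - \frac{1}{-283} = 2 \cdot 0 \left(-77 + 0\right) - - \frac{1}{283} = 2 \cdot 0 \left(-77\right) + \frac{1}{283} = 0 + \frac{1}{283} = \frac{1}{283}$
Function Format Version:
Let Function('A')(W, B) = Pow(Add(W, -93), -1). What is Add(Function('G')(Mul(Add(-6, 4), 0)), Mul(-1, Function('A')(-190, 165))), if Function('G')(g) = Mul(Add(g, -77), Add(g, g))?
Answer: Rational(1, 283) ≈ 0.0035336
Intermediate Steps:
Function('A')(W, B) = Pow(Add(-93, W), -1)
Function('G')(g) = Mul(2, g, Add(-77, g)) (Function('G')(g) = Mul(Add(-77, g), Mul(2, g)) = Mul(2, g, Add(-77, g)))
Add(Function('G')(Mul(Add(-6, 4), 0)), Mul(-1, Function('A')(-190, 165))) = Add(Mul(2, Mul(Add(-6, 4), 0), Add(-77, Mul(Add(-6, 4), 0))), Mul(-1, Pow(Add(-93, -190), -1))) = Add(Mul(2, Mul(-2, 0), Add(-77, Mul(-2, 0))), Mul(-1, Pow(-283, -1))) = Add(Mul(2, 0, Add(-77, 0)), Mul(-1, Rational(-1, 283))) = Add(Mul(2, 0, -77), Rational(1, 283)) = Add(0, Rational(1, 283)) = Rational(1, 283)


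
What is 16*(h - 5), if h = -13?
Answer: -288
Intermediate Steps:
16*(h - 5) = 16*(-13 - 5) = 16*(-18) = -288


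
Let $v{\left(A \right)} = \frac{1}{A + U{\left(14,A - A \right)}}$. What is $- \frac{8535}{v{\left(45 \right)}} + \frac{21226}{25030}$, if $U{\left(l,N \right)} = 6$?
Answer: $- \frac{5447581162}{12515} \approx -4.3528 \cdot 10^{5}$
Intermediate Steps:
$v{\left(A \right)} = \frac{1}{6 + A}$ ($v{\left(A \right)} = \frac{1}{A + 6} = \frac{1}{6 + A}$)
$- \frac{8535}{v{\left(45 \right)}} + \frac{21226}{25030} = - \frac{8535}{\frac{1}{6 + 45}} + \frac{21226}{25030} = - \frac{8535}{\frac{1}{51}} + 21226 \cdot \frac{1}{25030} = - 8535 \frac{1}{\frac{1}{51}} + \frac{10613}{12515} = \left(-8535\right) 51 + \frac{10613}{12515} = -435285 + \frac{10613}{12515} = - \frac{5447581162}{12515}$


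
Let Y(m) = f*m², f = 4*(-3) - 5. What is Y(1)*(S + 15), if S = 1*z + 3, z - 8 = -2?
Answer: -408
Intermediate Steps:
z = 6 (z = 8 - 2 = 6)
f = -17 (f = -12 - 5 = -17)
Y(m) = -17*m²
S = 9 (S = 1*6 + 3 = 6 + 3 = 9)
Y(1)*(S + 15) = (-17*1²)*(9 + 15) = -17*1*24 = -17*24 = -408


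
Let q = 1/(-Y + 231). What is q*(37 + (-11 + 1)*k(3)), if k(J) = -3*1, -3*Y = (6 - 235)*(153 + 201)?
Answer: -67/26791 ≈ -0.0025008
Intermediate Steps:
Y = 27022 (Y = -(6 - 235)*(153 + 201)/3 = -(-229)*354/3 = -⅓*(-81066) = 27022)
k(J) = -3
q = -1/26791 (q = 1/(-1*27022 + 231) = 1/(-27022 + 231) = 1/(-26791) = -1/26791 ≈ -3.7326e-5)
q*(37 + (-11 + 1)*k(3)) = -(37 + (-11 + 1)*(-3))/26791 = -(37 - 10*(-3))/26791 = -(37 + 30)/26791 = -1/26791*67 = -67/26791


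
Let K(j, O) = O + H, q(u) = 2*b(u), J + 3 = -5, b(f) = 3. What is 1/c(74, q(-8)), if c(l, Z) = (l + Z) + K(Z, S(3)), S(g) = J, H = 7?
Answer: 1/79 ≈ 0.012658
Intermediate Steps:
J = -8 (J = -3 - 5 = -8)
q(u) = 6 (q(u) = 2*3 = 6)
S(g) = -8
K(j, O) = 7 + O (K(j, O) = O + 7 = 7 + O)
c(l, Z) = -1 + Z + l (c(l, Z) = (l + Z) + (7 - 8) = (Z + l) - 1 = -1 + Z + l)
1/c(74, q(-8)) = 1/(-1 + 6 + 74) = 1/79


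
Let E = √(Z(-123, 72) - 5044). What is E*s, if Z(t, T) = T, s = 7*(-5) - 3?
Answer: -76*I*√1243 ≈ -2679.5*I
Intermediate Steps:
s = -38 (s = -35 - 3 = -38)
E = 2*I*√1243 (E = √(72 - 5044) = √(-4972) = 2*I*√1243 ≈ 70.512*I)
E*s = (2*I*√1243)*(-38) = -76*I*√1243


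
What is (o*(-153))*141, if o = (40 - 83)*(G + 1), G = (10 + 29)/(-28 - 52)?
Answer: 38033199/80 ≈ 4.7542e+5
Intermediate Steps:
G = -39/80 (G = 39/(-80) = 39*(-1/80) = -39/80 ≈ -0.48750)
o = -1763/80 (o = (40 - 83)*(-39/80 + 1) = -43*41/80 = -1763/80 ≈ -22.038)
(o*(-153))*141 = -1763/80*(-153)*141 = (269739/80)*141 = 38033199/80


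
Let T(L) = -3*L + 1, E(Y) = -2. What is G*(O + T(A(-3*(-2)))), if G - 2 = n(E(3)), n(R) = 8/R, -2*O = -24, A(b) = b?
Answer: 10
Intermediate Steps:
O = 12 (O = -½*(-24) = 12)
T(L) = 1 - 3*L
G = -2 (G = 2 + 8/(-2) = 2 + 8*(-½) = 2 - 4 = -2)
G*(O + T(A(-3*(-2)))) = -2*(12 + (1 - (-9)*(-2))) = -2*(12 + (1 - 3*6)) = -2*(12 + (1 - 18)) = -2*(12 - 17) = -2*(-5) = 10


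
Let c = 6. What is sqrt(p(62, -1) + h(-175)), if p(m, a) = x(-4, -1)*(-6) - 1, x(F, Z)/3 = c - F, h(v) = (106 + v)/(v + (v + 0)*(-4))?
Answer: 3*I*sqrt(24654)/35 ≈ 13.459*I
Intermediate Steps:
h(v) = -(106 + v)/(3*v) (h(v) = (106 + v)/(v + v*(-4)) = (106 + v)/(v - 4*v) = (106 + v)/((-3*v)) = (106 + v)*(-1/(3*v)) = -(106 + v)/(3*v))
x(F, Z) = 18 - 3*F (x(F, Z) = 3*(6 - F) = 18 - 3*F)
p(m, a) = -181 (p(m, a) = (18 - 3*(-4))*(-6) - 1 = (18 + 12)*(-6) - 1 = 30*(-6) - 1 = -180 - 1 = -181)
sqrt(p(62, -1) + h(-175)) = sqrt(-181 + (1/3)*(-106 - 1*(-175))/(-175)) = sqrt(-181 + (1/3)*(-1/175)*(-106 + 175)) = sqrt(-181 + (1/3)*(-1/175)*69) = sqrt(-181 - 23/175) = sqrt(-31698/175) = 3*I*sqrt(24654)/35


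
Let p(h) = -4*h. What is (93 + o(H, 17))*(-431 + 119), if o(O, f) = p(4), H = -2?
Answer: -24024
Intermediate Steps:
o(O, f) = -16 (o(O, f) = -4*4 = -16)
(93 + o(H, 17))*(-431 + 119) = (93 - 16)*(-431 + 119) = 77*(-312) = -24024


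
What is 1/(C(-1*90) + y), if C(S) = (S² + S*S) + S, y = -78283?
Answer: -1/62173 ≈ -1.6084e-5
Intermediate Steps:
C(S) = S + 2*S² (C(S) = (S² + S²) + S = 2*S² + S = S + 2*S²)
1/(C(-1*90) + y) = 1/((-1*90)*(1 + 2*(-1*90)) - 78283) = 1/(-90*(1 + 2*(-90)) - 78283) = 1/(-90*(1 - 180) - 78283) = 1/(-90*(-179) - 78283) = 1/(16110 - 78283) = 1/(-62173) = -1/62173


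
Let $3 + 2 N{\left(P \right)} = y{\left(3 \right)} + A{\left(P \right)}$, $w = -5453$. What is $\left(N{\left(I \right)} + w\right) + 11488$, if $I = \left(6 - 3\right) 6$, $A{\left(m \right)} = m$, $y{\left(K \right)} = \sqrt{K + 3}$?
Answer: $\frac{12085}{2} + \frac{\sqrt{6}}{2} \approx 6043.7$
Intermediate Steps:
$y{\left(K \right)} = \sqrt{3 + K}$
$I = 18$ ($I = 3 \cdot 6 = 18$)
$N{\left(P \right)} = - \frac{3}{2} + \frac{P}{2} + \frac{\sqrt{6}}{2}$ ($N{\left(P \right)} = - \frac{3}{2} + \frac{\sqrt{3 + 3} + P}{2} = - \frac{3}{2} + \frac{\sqrt{6} + P}{2} = - \frac{3}{2} + \frac{P + \sqrt{6}}{2} = - \frac{3}{2} + \left(\frac{P}{2} + \frac{\sqrt{6}}{2}\right) = - \frac{3}{2} + \frac{P}{2} + \frac{\sqrt{6}}{2}$)
$\left(N{\left(I \right)} + w\right) + 11488 = \left(\left(- \frac{3}{2} + \frac{1}{2} \cdot 18 + \frac{\sqrt{6}}{2}\right) - 5453\right) + 11488 = \left(\left(- \frac{3}{2} + 9 + \frac{\sqrt{6}}{2}\right) - 5453\right) + 11488 = \left(\left(\frac{15}{2} + \frac{\sqrt{6}}{2}\right) - 5453\right) + 11488 = \left(- \frac{10891}{2} + \frac{\sqrt{6}}{2}\right) + 11488 = \frac{12085}{2} + \frac{\sqrt{6}}{2}$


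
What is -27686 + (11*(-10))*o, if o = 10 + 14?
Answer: -30326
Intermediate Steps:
o = 24
-27686 + (11*(-10))*o = -27686 + (11*(-10))*24 = -27686 - 110*24 = -27686 - 2640 = -30326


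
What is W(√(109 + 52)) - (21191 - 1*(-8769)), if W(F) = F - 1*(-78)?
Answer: -29882 + √161 ≈ -29869.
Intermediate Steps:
W(F) = 78 + F (W(F) = F + 78 = 78 + F)
W(√(109 + 52)) - (21191 - 1*(-8769)) = (78 + √(109 + 52)) - (21191 - 1*(-8769)) = (78 + √161) - (21191 + 8769) = (78 + √161) - 1*29960 = (78 + √161) - 29960 = -29882 + √161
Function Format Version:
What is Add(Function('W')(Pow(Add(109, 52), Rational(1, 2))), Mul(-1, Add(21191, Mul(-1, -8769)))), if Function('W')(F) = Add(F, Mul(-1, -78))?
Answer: Add(-29882, Pow(161, Rational(1, 2))) ≈ -29869.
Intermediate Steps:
Function('W')(F) = Add(78, F) (Function('W')(F) = Add(F, 78) = Add(78, F))
Add(Function('W')(Pow(Add(109, 52), Rational(1, 2))), Mul(-1, Add(21191, Mul(-1, -8769)))) = Add(Add(78, Pow(Add(109, 52), Rational(1, 2))), Mul(-1, Add(21191, Mul(-1, -8769)))) = Add(Add(78, Pow(161, Rational(1, 2))), Mul(-1, Add(21191, 8769))) = Add(Add(78, Pow(161, Rational(1, 2))), Mul(-1, 29960)) = Add(Add(78, Pow(161, Rational(1, 2))), -29960) = Add(-29882, Pow(161, Rational(1, 2)))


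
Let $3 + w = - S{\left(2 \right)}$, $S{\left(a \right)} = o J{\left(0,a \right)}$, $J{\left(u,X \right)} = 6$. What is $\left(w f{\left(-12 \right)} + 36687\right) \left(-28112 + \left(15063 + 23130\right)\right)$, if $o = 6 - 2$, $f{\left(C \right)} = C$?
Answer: $373107891$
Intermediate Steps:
$o = 4$ ($o = 6 - 2 = 4$)
$S{\left(a \right)} = 24$ ($S{\left(a \right)} = 4 \cdot 6 = 24$)
$w = -27$ ($w = -3 - 24 = -27$)
$\left(w f{\left(-12 \right)} + 36687\right) \left(-28112 + \left(15063 + 23130\right)\right) = \left(\left(-27\right) \left(-12\right) + 36687\right) \left(-28112 + \left(15063 + 23130\right)\right) = \left(324 + 36687\right) \left(-28112 + 38193\right) = 37011 \cdot 10081 = 373107891$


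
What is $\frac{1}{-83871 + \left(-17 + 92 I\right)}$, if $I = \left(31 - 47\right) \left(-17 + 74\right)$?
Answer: $- \frac{1}{167792} \approx -5.9598 \cdot 10^{-6}$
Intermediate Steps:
$I = -912$ ($I = \left(-16\right) 57 = -912$)
$\frac{1}{-83871 + \left(-17 + 92 I\right)} = \frac{1}{-83871 + \left(-17 + 92 \left(-912\right)\right)} = \frac{1}{-83871 - 83921} = \frac{1}{-167792} = - \frac{1}{167792}$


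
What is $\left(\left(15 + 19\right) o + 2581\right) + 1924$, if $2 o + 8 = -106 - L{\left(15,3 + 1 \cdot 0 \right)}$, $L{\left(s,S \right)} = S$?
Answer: $2516$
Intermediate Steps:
$o = - \frac{117}{2}$ ($o = -4 + \frac{-106 - \left(3 + 1 \cdot 0\right)}{2} = -4 + \frac{-106 - \left(3 + 0\right)}{2} = -4 + \frac{-106 - 3}{2} = -4 + \frac{1}{2} \left(-109\right) = -4 - \frac{109}{2} = - \frac{117}{2} \approx -58.5$)
$\left(\left(15 + 19\right) o + 2581\right) + 1924 = \left(\left(15 + 19\right) \left(- \frac{117}{2}\right) + 2581\right) + 1924 = \left(34 \left(- \frac{117}{2}\right) + 2581\right) + 1924 = \left(-1989 + 2581\right) + 1924 = 592 + 1924 = 2516$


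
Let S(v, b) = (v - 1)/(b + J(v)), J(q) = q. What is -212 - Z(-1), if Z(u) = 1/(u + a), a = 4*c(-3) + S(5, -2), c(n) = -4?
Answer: -9961/47 ≈ -211.94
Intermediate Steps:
S(v, b) = (-1 + v)/(b + v) (S(v, b) = (v - 1)/(b + v) = (-1 + v)/(b + v))
a = -44/3 (a = 4*(-4) + (-1 + 5)/(-2 + 5) = -16 + 4/3 = -44/3 ≈ -14.667)
Z(u) = 1/(-44/3 + u) (Z(u) = 1/(u - 44/3) = 1/(-44/3 + u))
-212 - Z(-1) = -212 - 3/(-44 + 3*(-1)) = -212 - 3/(-44 - 3) = -212 - 3/(-47) = -212 - 3*(-1)/47 = -212 - 1*(-3/47) = -212 + 3/47 = -9961/47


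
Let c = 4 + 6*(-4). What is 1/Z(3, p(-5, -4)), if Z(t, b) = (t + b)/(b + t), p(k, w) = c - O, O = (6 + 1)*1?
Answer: 1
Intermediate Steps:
O = 7 (O = 7*1 = 7)
c = -20 (c = 4 - 24 = -20)
p(k, w) = -27 (p(k, w) = -20 - 1*7 = -20 - 7 = -27)
Z(t, b) = 1 (Z(t, b) = (b + t)/(b + t) = 1)
1/Z(3, p(-5, -4)) = 1/1 = 1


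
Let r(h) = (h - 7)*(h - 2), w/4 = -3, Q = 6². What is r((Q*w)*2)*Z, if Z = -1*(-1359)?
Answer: 1025074674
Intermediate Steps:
Q = 36
w = -12 (w = 4*(-3) = -12)
Z = 1359
r(h) = (-7 + h)*(-2 + h)
r((Q*w)*2)*Z = (14 + ((36*(-12))*2)² - 9*36*(-12)*2)*1359 = (14 + (-432*2)² - (-3888)*2)*1359 = (14 + (-864)² - 9*(-864))*1359 = (14 + 746496 + 7776)*1359 = 754286*1359 = 1025074674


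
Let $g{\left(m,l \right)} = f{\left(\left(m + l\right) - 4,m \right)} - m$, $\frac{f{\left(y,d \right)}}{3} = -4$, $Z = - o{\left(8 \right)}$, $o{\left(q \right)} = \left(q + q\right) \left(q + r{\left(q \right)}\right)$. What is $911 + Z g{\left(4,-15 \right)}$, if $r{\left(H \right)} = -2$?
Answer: $2447$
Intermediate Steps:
$o{\left(q \right)} = 2 q \left(-2 + q\right)$ ($o{\left(q \right)} = \left(q + q\right) \left(q - 2\right) = 2 q \left(-2 + q\right)$)
$Z = -96$ ($Z = - 2 \cdot 8 \left(-2 + 8\right) = - 2 \cdot 8 \cdot 6 = \left(-1\right) 96 = -96$)
$f{\left(y,d \right)} = -12$ ($f{\left(y,d \right)} = 3 \left(-4\right) = -12$)
$g{\left(m,l \right)} = -12 - m$
$911 + Z g{\left(4,-15 \right)} = 911 - 96 \left(-12 - 4\right) = 911 - -1536 = 911 + 1536 = 2447$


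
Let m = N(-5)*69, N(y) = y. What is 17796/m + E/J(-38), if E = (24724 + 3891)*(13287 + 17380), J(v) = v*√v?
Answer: -5932/115 + 877536205*I*√38/1444 ≈ -51.583 + 3.7462e+6*I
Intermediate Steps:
J(v) = v^(3/2)
m = -345 (m = -5*69 = -345)
E = 877536205 (E = 28615*30667 = 877536205)
17796/m + E/J(-38) = 17796/(-345) + 877536205/((-38)^(3/2)) = 17796*(-1/345) + 877536205/((-38*I*√38)) = -5932/115 + 877536205*(I*√38/1444) = -5932/115 + 877536205*I*√38/1444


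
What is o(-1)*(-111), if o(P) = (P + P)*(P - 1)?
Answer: -444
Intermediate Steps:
o(P) = 2*P*(-1 + P) (o(P) = (2*P)*(-1 + P) = 2*P*(-1 + P))
o(-1)*(-111) = (2*(-1)*(-1 - 1))*(-111) = (2*(-1)*(-2))*(-111) = 4*(-111) = -444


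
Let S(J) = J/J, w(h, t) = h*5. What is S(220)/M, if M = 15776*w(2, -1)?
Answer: 1/157760 ≈ 6.3387e-6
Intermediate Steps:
w(h, t) = 5*h
M = 157760 (M = 15776*(5*2) = 15776*10 = 157760)
S(J) = 1
S(220)/M = 1/157760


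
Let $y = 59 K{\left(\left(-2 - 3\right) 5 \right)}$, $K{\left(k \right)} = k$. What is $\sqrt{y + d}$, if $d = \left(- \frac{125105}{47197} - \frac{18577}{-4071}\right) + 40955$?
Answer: $\frac{13 \sqrt{8624669683750003002}}{192138987} \approx 198.7$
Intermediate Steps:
$y = -1475$ ($y = 59 \left(-2 - 3\right) 5 = 59 \left(\left(-5\right) 5\right) = 59 \left(-25\right) = -1475$)
$d = \frac{7869419688799}{192138987}$ ($d = \left(\left(-125105\right) \frac{1}{47197} - - \frac{18577}{4071}\right) + 40955 = \left(- \frac{125105}{47197} + \frac{18577}{4071}\right) + 40955 = \frac{367476214}{192138987} + 40955 = \frac{7869419688799}{192138987} \approx 40957.0$)
$\sqrt{y + d} = \sqrt{-1475 + \frac{7869419688799}{192138987}} = \sqrt{\frac{7586014682974}{192138987}} = \frac{13 \sqrt{8624669683750003002}}{192138987}$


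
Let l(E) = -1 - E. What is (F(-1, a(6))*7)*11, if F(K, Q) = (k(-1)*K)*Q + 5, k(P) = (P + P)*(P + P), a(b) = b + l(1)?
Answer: -847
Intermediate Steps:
a(b) = -2 + b (a(b) = b + (-1 - 1*1) = b + (-1 - 1) = b - 2 = -2 + b)
k(P) = 4*P**2 (k(P) = (2*P)*(2*P) = 4*P**2)
F(K, Q) = 5 + 4*K*Q (F(K, Q) = ((4*(-1)**2)*K)*Q + 5 = ((4*1)*K)*Q + 5 = (4*K)*Q + 5 = 4*K*Q + 5 = 5 + 4*K*Q)
(F(-1, a(6))*7)*11 = ((5 + 4*(-1)*(-2 + 6))*7)*11 = ((5 + 4*(-1)*4)*7)*11 = ((5 - 16)*7)*11 = -11*7*11 = -77*11 = -847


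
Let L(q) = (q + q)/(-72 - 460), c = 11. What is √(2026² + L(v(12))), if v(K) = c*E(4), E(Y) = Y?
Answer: √72607610838/133 ≈ 2026.0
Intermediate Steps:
v(K) = 44 (v(K) = 11*4 = 44)
L(q) = -q/266 (L(q) = (2*q)/(-532) = (2*q)*(-1/532) = -q/266)
√(2026² + L(v(12))) = √(2026² - 1/266*44) = √(4104676 - 22/133) = √(545921886/133) = √72607610838/133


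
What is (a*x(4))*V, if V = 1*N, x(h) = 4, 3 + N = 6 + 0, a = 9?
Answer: 108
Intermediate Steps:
N = 3 (N = -3 + (6 + 0) = -3 + 6 = 3)
V = 3 (V = 1*3 = 3)
(a*x(4))*V = (9*4)*3 = 36*3 = 108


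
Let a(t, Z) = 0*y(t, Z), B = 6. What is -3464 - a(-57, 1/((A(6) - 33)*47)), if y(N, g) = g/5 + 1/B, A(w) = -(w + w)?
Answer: -3464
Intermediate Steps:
A(w) = -2*w
y(N, g) = ⅙ + g/5 (y(N, g) = g/5 + 1/6 = g*(⅕) + 1*(⅙) = g/5 + ⅙ = ⅙ + g/5)
a(t, Z) = 0 (a(t, Z) = 0*(⅙ + Z/5) = 0)
-3464 - a(-57, 1/((A(6) - 33)*47)) = -3464 - 1*0 = -3464 + 0 = -3464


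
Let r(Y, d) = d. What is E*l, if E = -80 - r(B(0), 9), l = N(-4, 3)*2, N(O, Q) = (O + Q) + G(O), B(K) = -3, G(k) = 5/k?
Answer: 801/2 ≈ 400.50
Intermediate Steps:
N(O, Q) = O + Q + 5/O (N(O, Q) = (O + Q) + 5/O = O + Q + 5/O)
l = -9/2 (l = (-4 + 3 + 5/(-4))*2 = (-4 + 3 + 5*(-1/4))*2 = (-4 + 3 - 5/4)*2 = -9/4*2 = -9/2 ≈ -4.5000)
E = -89 (E = -80 - 1*9 = -80 - 9 = -89)
E*l = -89*(-9/2) = 801/2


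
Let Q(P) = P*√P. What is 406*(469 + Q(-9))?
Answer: 190414 - 10962*I ≈ 1.9041e+5 - 10962.0*I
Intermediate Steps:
Q(P) = P^(3/2)
406*(469 + Q(-9)) = 406*(469 + (-9)^(3/2)) = 406*(469 - 27*I) = 190414 - 10962*I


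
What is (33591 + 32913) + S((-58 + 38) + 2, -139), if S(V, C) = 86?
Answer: 66590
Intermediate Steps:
(33591 + 32913) + S((-58 + 38) + 2, -139) = (33591 + 32913) + 86 = 66504 + 86 = 66590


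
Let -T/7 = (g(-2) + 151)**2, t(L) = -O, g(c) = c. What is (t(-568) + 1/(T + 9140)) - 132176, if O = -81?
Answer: -19321139366/146267 ≈ -1.3210e+5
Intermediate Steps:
t(L) = 81 (t(L) = -1*(-81) = 81)
T = -155407 (T = -7*(-2 + 151)**2 = -7*149**2 = -7*22201 = -155407)
(t(-568) + 1/(T + 9140)) - 132176 = (81 + 1/(-155407 + 9140)) - 132176 = (81 + 1/(-146267)) - 132176 = (81 - 1/146267) - 132176 = 11847626/146267 - 132176 = -19321139366/146267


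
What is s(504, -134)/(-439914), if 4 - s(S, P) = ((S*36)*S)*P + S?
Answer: -612686342/219957 ≈ -2785.5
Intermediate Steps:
s(S, P) = 4 - S - 36*P*S² (s(S, P) = 4 - (((S*36)*S)*P + S) = 4 - (((36*S)*S)*P + S) = 4 - ((36*S²)*P + S) = 4 - (36*P*S² + S) = 4 - (S + 36*P*S²) = 4 + (-S - 36*P*S²) = 4 - S - 36*P*S²)
s(504, -134)/(-439914) = (4 - 1*504 - 36*(-134)*504²)/(-439914) = (4 - 504 - 36*(-134)*254016)*(-1/439914) = (4 - 504 + 1225373184)*(-1/439914) = 1225372684*(-1/439914) = -612686342/219957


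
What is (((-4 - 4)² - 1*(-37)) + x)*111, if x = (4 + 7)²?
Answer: 24642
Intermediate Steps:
x = 121 (x = 11² = 121)
(((-4 - 4)² - 1*(-37)) + x)*111 = (((-4 - 4)² - 1*(-37)) + 121)*111 = (((-8)² + 37) + 121)*111 = ((64 + 37) + 121)*111 = (101 + 121)*111 = 222*111 = 24642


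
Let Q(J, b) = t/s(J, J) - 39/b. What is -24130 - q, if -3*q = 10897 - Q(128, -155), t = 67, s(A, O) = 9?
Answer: -85793471/4185 ≈ -20500.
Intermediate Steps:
Q(J, b) = 67/9 - 39/b
q = -15190579/4185 (q = -(10897 - (67/9 - 39/(-155)))/3 = -(10897 - (67/9 - 39*(-1/155)))/3 = -(10897 - (67/9 + 39/155))/3 = -(10897 - 1*10736/1395)/3 = -(10897 - 10736/1395)/3 = -1/3*15190579/1395 = -15190579/4185 ≈ -3629.8)
-24130 - q = -24130 - 1*(-15190579/4185) = -24130 + 15190579/4185 = -85793471/4185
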